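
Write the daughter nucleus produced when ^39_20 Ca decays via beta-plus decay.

K-39

Beta-plus decay: mass number changes by +0, atomic number by -1.
A: 39 = 39; Z: 20 − 1 = 19.
Z = 19 is potassium, so the daughter is ^39_19 K.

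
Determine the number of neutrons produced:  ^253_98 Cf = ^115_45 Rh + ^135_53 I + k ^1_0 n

Conserve mass number: 253 = 115 + 135 + k, so k = 253 − 250 = 3.
Check atomic number: 98 = 45 + 53 + 0 = 98. ✓

3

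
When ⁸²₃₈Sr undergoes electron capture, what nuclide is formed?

Electron capture: mass number changes by +0, atomic number by -1.
A: 82 = 82; Z: 38 − 1 = 37.
Z = 37 is rubidium, so the daughter is ⁸²₃₇Rb.

Rb-82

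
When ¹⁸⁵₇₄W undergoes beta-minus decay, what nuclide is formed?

Beta-minus decay: mass number changes by +0, atomic number by +1.
A: 185 = 185; Z: 74 + 1 = 75.
Z = 75 is rhenium, so the daughter is ¹⁸⁵₇₅Re.

Re-185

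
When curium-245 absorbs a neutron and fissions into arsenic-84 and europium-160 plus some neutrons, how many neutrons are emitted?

Conserve mass number: 246 = 84 + 160 + k, so k = 246 − 244 = 2.
Check atomic number: 96 = 33 + 63 + 0 = 96. ✓

2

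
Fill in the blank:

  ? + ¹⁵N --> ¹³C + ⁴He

deuteron

Conserve mass number: A + 15 = 13 + 4, so A = 2.
Conserve atomic number: Z + 7 = 6 + 2, so Z = 1.
A = 2 and Z = 1 is ²H — a deuteron.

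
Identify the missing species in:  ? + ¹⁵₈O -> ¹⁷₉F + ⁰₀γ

deuteron

Conserve mass number: A + 15 = 17 + 0, so A = 2.
Conserve atomic number: Z + 8 = 9 + 0, so Z = 1.
A = 2 and Z = 1 is ²₁H — a deuteron.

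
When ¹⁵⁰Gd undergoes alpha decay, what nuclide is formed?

Sm-146

Alpha decay: mass number changes by -4, atomic number by -2.
A: 150 − 4 = 146; Z: 64 − 2 = 62.
Z = 62 is samarium, so the daughter is ¹⁴⁶Sm.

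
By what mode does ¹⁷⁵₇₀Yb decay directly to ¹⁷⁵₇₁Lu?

beta-minus decay

ΔA = 175 − 175 = 0; ΔZ = 71 − 70 = +1.
A is unchanged and Z rises by 1 — a neutron has become a proton (β⁻ decay).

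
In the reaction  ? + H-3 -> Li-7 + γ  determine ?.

Conserve mass number: A + 3 = 7 + 0, so A = 4.
Conserve atomic number: Z + 1 = 3 + 0, so Z = 2.
A = 4 and Z = 2 is He-4 — an alpha particle.

alpha particle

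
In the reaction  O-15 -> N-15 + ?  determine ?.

positron

Conserve mass number: 15 = 15 + A, so A = 0.
Conserve atomic number: 8 = 7 + Z, so Z = 1.
A = 0 and Z = 1 is e⁺ — a positron.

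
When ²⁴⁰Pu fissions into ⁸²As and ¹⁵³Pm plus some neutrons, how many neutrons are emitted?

5

Conserve mass number: 240 = 82 + 153 + k, so k = 240 − 235 = 5.
Check atomic number: 94 = 33 + 61 + 0 = 94. ✓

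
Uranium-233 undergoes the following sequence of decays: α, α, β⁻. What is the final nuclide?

Ac-225

Start: (A, Z) = (233, 92).
After α: (229, 90).
After α: (225, 88).
After β⁻: (225, 89).
Z = 89 is actinium.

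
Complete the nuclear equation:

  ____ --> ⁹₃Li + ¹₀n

Li-10

Conserve mass number: A = 9 + 1, so A = 10.
Conserve atomic number: Z = 3 + 0, so Z = 3.
Z = 3 is lithium, so the species is ¹⁰₃Li.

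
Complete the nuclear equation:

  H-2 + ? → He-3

Conserve mass number: 2 + A = 3, so A = 1.
Conserve atomic number: 1 + Z = 2, so Z = 1.
A = 1 and Z = 1 is H-1 — a proton.

proton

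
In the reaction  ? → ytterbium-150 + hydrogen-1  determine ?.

Lu-151

Conserve mass number: A = 150 + 1, so A = 151.
Conserve atomic number: Z = 70 + 1, so Z = 71.
Z = 71 is lutetium, so the species is lutetium-151.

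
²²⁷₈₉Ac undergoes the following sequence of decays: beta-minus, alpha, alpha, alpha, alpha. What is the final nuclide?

Pb-211

Start: (A, Z) = (227, 89).
After β⁻: (227, 90).
After α: (223, 88).
After α: (219, 86).
After α: (215, 84).
After α: (211, 82).
Z = 82 is lead.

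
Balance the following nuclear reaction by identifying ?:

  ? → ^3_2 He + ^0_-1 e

Conserve mass number: A = 3 + 0, so A = 3.
Conserve atomic number: Z = 2 − 1, so Z = 1.
A = 3 and Z = 1 is ^3_1 H — a triton.

H-3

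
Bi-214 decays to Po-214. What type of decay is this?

beta-minus decay

ΔA = 214 − 214 = 0; ΔZ = 84 − 83 = +1.
A is unchanged and Z rises by 1 — a neutron has become a proton (β⁻ decay).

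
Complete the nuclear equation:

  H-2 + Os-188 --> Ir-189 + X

Conserve mass number: 2 + 188 = 189 + A, so A = 1.
Conserve atomic number: 1 + 76 = 77 + Z, so Z = 0.
A = 1 and Z = 0 is n — a neutron.

neutron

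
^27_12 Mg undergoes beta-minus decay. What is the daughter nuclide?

Al-27

Beta-minus decay: mass number changes by +0, atomic number by +1.
A: 27 = 27; Z: 12 + 1 = 13.
Z = 13 is aluminium, so the daughter is ^27_13 Al.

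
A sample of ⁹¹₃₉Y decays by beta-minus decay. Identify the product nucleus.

Zr-91

Beta-minus decay: mass number changes by +0, atomic number by +1.
A: 91 = 91; Z: 39 + 1 = 40.
Z = 40 is zirconium, so the daughter is ⁹¹₄₀Zr.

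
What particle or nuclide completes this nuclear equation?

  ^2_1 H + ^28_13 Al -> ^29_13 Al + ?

proton

Conserve mass number: 2 + 28 = 29 + A, so A = 1.
Conserve atomic number: 1 + 13 = 13 + Z, so Z = 1.
A = 1 and Z = 1 is ^1_1 H — a proton.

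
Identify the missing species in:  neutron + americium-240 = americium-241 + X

gamma ray

Conserve mass number: 1 + 240 = 241 + A, so A = 0.
Conserve atomic number: 0 + 95 = 95 + Z, so Z = 0.
A = 0 and Z = 0 is γ — a gamma ray.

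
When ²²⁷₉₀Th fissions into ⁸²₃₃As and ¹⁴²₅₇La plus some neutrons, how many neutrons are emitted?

Conserve mass number: 227 = 82 + 142 + k, so k = 227 − 224 = 3.
Check atomic number: 90 = 33 + 57 + 0 = 90. ✓

3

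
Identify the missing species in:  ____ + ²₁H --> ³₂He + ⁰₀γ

Conserve mass number: A + 2 = 3 + 0, so A = 1.
Conserve atomic number: Z + 1 = 2 + 0, so Z = 1.
A = 1 and Z = 1 is ¹₁H — a proton.

proton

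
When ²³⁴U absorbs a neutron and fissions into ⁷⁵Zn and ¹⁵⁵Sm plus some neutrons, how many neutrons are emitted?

Conserve mass number: 235 = 75 + 155 + k, so k = 235 − 230 = 5.
Check atomic number: 92 = 30 + 62 + 0 = 92. ✓

5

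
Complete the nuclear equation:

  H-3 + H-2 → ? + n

Conserve mass number: 3 + 2 = A + 1, so A = 4.
Conserve atomic number: 1 + 1 = Z + 0, so Z = 2.
A = 4 and Z = 2 is He-4 — an alpha particle.

He-4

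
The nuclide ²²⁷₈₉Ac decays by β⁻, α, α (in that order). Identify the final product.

Rn-219

Start: (A, Z) = (227, 89).
After β⁻: (227, 90).
After α: (223, 88).
After α: (219, 86).
Z = 86 is radon.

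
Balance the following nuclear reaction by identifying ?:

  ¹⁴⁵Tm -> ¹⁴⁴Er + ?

Conserve mass number: 145 = 144 + A, so A = 1.
Conserve atomic number: 69 = 68 + Z, so Z = 1.
A = 1 and Z = 1 is ¹H — a proton.

proton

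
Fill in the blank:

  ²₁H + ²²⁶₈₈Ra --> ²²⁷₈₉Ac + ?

neutron

Conserve mass number: 2 + 226 = 227 + A, so A = 1.
Conserve atomic number: 1 + 88 = 89 + Z, so Z = 0.
A = 1 and Z = 0 is ¹₀n — a neutron.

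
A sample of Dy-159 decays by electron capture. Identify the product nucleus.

Tb-159

Electron capture: mass number changes by +0, atomic number by -1.
A: 159 = 159; Z: 66 − 1 = 65.
Z = 65 is terbium, so the daughter is Tb-159.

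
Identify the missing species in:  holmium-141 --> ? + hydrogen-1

Dy-140

Conserve mass number: 141 = A + 1, so A = 140.
Conserve atomic number: 67 = Z + 1, so Z = 66.
Z = 66 is dysprosium, so the species is dysprosium-140.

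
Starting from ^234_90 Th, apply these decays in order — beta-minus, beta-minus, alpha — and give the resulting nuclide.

Th-230

Start: (A, Z) = (234, 90).
After β⁻: (234, 91).
After β⁻: (234, 92).
After α: (230, 90).
Z = 90 is thorium.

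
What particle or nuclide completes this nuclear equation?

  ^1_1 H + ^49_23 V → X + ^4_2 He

Conserve mass number: 1 + 49 = A + 4, so A = 46.
Conserve atomic number: 1 + 23 = Z + 2, so Z = 22.
Z = 22 is titanium, so the species is ^46_22 Ti.

Ti-46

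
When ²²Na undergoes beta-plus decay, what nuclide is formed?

Ne-22

Beta-plus decay: mass number changes by +0, atomic number by -1.
A: 22 = 22; Z: 11 − 1 = 10.
Z = 10 is neon, so the daughter is ²²Ne.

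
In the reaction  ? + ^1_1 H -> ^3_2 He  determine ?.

deuteron

Conserve mass number: A + 1 = 3, so A = 2.
Conserve atomic number: Z + 1 = 2, so Z = 1.
A = 2 and Z = 1 is ^2_1 H — a deuteron.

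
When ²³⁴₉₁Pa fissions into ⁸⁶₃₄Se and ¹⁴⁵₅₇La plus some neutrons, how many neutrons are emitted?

Conserve mass number: 234 = 86 + 145 + k, so k = 234 − 231 = 3.
Check atomic number: 91 = 34 + 57 + 0 = 91. ✓

3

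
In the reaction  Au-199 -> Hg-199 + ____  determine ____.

Conserve mass number: 199 = 199 + A, so A = 0.
Conserve atomic number: 79 = 80 + Z, so Z = -1.
A = 0 and Z = -1 is e⁻ — a beta-minus particle.

beta-minus particle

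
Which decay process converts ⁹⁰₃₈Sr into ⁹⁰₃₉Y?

beta-minus decay

ΔA = 90 − 90 = 0; ΔZ = 39 − 38 = +1.
A is unchanged and Z rises by 1 — a neutron has become a proton (β⁻ decay).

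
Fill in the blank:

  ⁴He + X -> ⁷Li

Conserve mass number: 4 + A = 7, so A = 3.
Conserve atomic number: 2 + Z = 3, so Z = 1.
A = 3 and Z = 1 is ³H — a triton.

triton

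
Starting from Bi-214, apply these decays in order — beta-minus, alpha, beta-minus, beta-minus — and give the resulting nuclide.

Start: (A, Z) = (214, 83).
After β⁻: (214, 84).
After α: (210, 82).
After β⁻: (210, 83).
After β⁻: (210, 84).
Z = 84 is polonium.

Po-210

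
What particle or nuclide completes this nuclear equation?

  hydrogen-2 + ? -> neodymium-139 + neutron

Conserve mass number: 2 + A = 139 + 1, so A = 138.
Conserve atomic number: 1 + Z = 60 + 0, so Z = 59.
Z = 59 is praseodymium, so the species is praseodymium-138.

Pr-138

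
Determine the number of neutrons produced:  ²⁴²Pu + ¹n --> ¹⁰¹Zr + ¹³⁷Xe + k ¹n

5

Conserve mass number: 243 = 101 + 137 + k, so k = 243 − 238 = 5.
Check atomic number: 94 = 40 + 54 + 0 = 94. ✓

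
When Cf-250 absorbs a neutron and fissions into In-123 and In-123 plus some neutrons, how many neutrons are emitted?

5

Conserve mass number: 251 = 123 + 123 + k, so k = 251 − 246 = 5.
Check atomic number: 98 = 49 + 49 + 0 = 98. ✓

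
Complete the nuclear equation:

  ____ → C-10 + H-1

N-11

Conserve mass number: A = 10 + 1, so A = 11.
Conserve atomic number: Z = 6 + 1, so Z = 7.
Z = 7 is nitrogen, so the species is N-11.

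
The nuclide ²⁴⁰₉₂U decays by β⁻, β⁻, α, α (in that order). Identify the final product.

Start: (A, Z) = (240, 92).
After β⁻: (240, 93).
After β⁻: (240, 94).
After α: (236, 92).
After α: (232, 90).
Z = 90 is thorium.

Th-232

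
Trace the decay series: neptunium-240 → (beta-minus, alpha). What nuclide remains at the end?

Start: (A, Z) = (240, 93).
After β⁻: (240, 94).
After α: (236, 92).
Z = 92 is uranium.

U-236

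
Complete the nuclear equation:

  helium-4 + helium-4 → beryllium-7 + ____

neutron

Conserve mass number: 4 + 4 = 7 + A, so A = 1.
Conserve atomic number: 2 + 2 = 4 + Z, so Z = 0.
A = 1 and Z = 0 is neutron — a neutron.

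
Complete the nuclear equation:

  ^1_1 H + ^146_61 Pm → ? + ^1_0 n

Conserve mass number: 1 + 146 = A + 1, so A = 146.
Conserve atomic number: 1 + 61 = Z + 0, so Z = 62.
Z = 62 is samarium, so the species is ^146_62 Sm.

Sm-146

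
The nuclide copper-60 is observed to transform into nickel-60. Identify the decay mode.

beta-plus decay or electron capture

ΔA = 60 − 60 = 0; ΔZ = 28 − 29 = -1.
A is unchanged and Z drops by 1 — a proton has become a neutron (β⁺ emission or electron capture).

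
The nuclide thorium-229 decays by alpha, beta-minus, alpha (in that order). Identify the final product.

Start: (A, Z) = (229, 90).
After α: (225, 88).
After β⁻: (225, 89).
After α: (221, 87).
Z = 87 is francium.

Fr-221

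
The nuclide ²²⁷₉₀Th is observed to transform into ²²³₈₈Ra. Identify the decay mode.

ΔA = 223 − 227 = -4; ΔZ = 88 − 90 = -2.
A drops by 4 and Z drops by 2 — the signature of alpha emission.

alpha decay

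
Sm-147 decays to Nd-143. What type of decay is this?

ΔA = 143 − 147 = -4; ΔZ = 60 − 62 = -2.
A drops by 4 and Z drops by 2 — the signature of alpha emission.

alpha decay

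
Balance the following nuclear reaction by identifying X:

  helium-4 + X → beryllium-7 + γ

He-3

Conserve mass number: 4 + A = 7 + 0, so A = 3.
Conserve atomic number: 2 + Z = 4 + 0, so Z = 2.
Z = 2 is helium, so the species is helium-3.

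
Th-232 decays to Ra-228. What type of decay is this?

alpha decay

ΔA = 228 − 232 = -4; ΔZ = 88 − 90 = -2.
A drops by 4 and Z drops by 2 — the signature of alpha emission.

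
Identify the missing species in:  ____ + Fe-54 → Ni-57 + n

alpha particle

Conserve mass number: A + 54 = 57 + 1, so A = 4.
Conserve atomic number: Z + 26 = 28 + 0, so Z = 2.
A = 4 and Z = 2 is He-4 — an alpha particle.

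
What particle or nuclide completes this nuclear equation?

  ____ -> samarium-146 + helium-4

Gd-150

Conserve mass number: A = 146 + 4, so A = 150.
Conserve atomic number: Z = 62 + 2, so Z = 64.
Z = 64 is gadolinium, so the species is gadolinium-150.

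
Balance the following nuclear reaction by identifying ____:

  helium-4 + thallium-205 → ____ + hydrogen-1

Pb-208

Conserve mass number: 4 + 205 = A + 1, so A = 208.
Conserve atomic number: 2 + 81 = Z + 1, so Z = 82.
Z = 82 is lead, so the species is lead-208.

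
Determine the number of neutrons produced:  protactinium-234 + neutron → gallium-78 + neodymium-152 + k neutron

5

Conserve mass number: 235 = 78 + 152 + k, so k = 235 − 230 = 5.
Check atomic number: 91 = 31 + 60 + 0 = 91. ✓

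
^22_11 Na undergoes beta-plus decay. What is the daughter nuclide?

Beta-plus decay: mass number changes by +0, atomic number by -1.
A: 22 = 22; Z: 11 − 1 = 10.
Z = 10 is neon, so the daughter is ^22_10 Ne.

Ne-22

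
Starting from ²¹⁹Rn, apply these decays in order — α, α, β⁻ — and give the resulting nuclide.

Start: (A, Z) = (219, 86).
After α: (215, 84).
After α: (211, 82).
After β⁻: (211, 83).
Z = 83 is bismuth.

Bi-211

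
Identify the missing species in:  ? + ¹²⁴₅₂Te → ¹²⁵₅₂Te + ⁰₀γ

neutron

Conserve mass number: A + 124 = 125 + 0, so A = 1.
Conserve atomic number: Z + 52 = 52 + 0, so Z = 0.
A = 1 and Z = 0 is ¹₀n — a neutron.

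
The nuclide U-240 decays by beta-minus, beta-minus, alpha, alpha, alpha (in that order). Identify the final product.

Start: (A, Z) = (240, 92).
After β⁻: (240, 93).
After β⁻: (240, 94).
After α: (236, 92).
After α: (232, 90).
After α: (228, 88).
Z = 88 is radium.

Ra-228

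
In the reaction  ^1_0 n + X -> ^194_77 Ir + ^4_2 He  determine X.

Au-197

Conserve mass number: 1 + A = 194 + 4, so A = 197.
Conserve atomic number: 0 + Z = 77 + 2, so Z = 79.
Z = 79 is gold, so the species is ^197_79 Au.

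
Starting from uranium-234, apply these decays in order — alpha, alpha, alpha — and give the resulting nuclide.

Rn-222

Start: (A, Z) = (234, 92).
After α: (230, 90).
After α: (226, 88).
After α: (222, 86).
Z = 86 is radon.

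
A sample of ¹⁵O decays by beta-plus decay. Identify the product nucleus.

N-15

Beta-plus decay: mass number changes by +0, atomic number by -1.
A: 15 = 15; Z: 8 − 1 = 7.
Z = 7 is nitrogen, so the daughter is ¹⁵N.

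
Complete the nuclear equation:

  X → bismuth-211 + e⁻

Pb-211

Conserve mass number: A = 211 + 0, so A = 211.
Conserve atomic number: Z = 83 − 1, so Z = 82.
Z = 82 is lead, so the species is lead-211.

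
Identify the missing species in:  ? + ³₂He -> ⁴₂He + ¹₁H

deuteron

Conserve mass number: A + 3 = 4 + 1, so A = 2.
Conserve atomic number: Z + 2 = 2 + 1, so Z = 1.
A = 2 and Z = 1 is ²₁H — a deuteron.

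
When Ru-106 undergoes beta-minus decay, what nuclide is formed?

Rh-106

Beta-minus decay: mass number changes by +0, atomic number by +1.
A: 106 = 106; Z: 44 + 1 = 45.
Z = 45 is rhodium, so the daughter is Rh-106.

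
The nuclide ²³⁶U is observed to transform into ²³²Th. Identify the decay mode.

ΔA = 232 − 236 = -4; ΔZ = 90 − 92 = -2.
A drops by 4 and Z drops by 2 — the signature of alpha emission.

alpha decay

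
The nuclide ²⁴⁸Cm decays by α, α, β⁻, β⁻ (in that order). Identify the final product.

Start: (A, Z) = (248, 96).
After α: (244, 94).
After α: (240, 92).
After β⁻: (240, 93).
After β⁻: (240, 94).
Z = 94 is plutonium.

Pu-240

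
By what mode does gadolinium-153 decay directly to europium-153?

ΔA = 153 − 153 = 0; ΔZ = 63 − 64 = -1.
A is unchanged and Z drops by 1 — a proton has become a neutron (β⁺ emission or electron capture).

beta-plus decay or electron capture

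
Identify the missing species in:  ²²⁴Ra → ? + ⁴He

Conserve mass number: 224 = A + 4, so A = 220.
Conserve atomic number: 88 = Z + 2, so Z = 86.
Z = 86 is radon, so the species is ²²⁰Rn.

Rn-220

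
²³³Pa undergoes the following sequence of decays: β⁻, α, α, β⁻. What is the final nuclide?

Start: (A, Z) = (233, 91).
After β⁻: (233, 92).
After α: (229, 90).
After α: (225, 88).
After β⁻: (225, 89).
Z = 89 is actinium.

Ac-225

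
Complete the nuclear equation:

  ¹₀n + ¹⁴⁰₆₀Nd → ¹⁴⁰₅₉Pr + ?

Conserve mass number: 1 + 140 = 140 + A, so A = 1.
Conserve atomic number: 0 + 60 = 59 + Z, so Z = 1.
A = 1 and Z = 1 is ¹₁H — a proton.

proton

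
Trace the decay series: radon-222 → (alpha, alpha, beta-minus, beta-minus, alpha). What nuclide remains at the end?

Start: (A, Z) = (222, 86).
After α: (218, 84).
After α: (214, 82).
After β⁻: (214, 83).
After β⁻: (214, 84).
After α: (210, 82).
Z = 82 is lead.

Pb-210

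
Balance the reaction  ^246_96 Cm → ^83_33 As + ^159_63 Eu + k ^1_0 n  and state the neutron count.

4

Conserve mass number: 246 = 83 + 159 + k, so k = 246 − 242 = 4.
Check atomic number: 96 = 33 + 63 + 0 = 96. ✓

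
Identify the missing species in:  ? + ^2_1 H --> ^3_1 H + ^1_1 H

Conserve mass number: A + 2 = 3 + 1, so A = 2.
Conserve atomic number: Z + 1 = 1 + 1, so Z = 1.
A = 2 and Z = 1 is ^2_1 H — a deuteron.

deuteron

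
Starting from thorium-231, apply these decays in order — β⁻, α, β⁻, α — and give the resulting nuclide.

Start: (A, Z) = (231, 90).
After β⁻: (231, 91).
After α: (227, 89).
After β⁻: (227, 90).
After α: (223, 88).
Z = 88 is radium.

Ra-223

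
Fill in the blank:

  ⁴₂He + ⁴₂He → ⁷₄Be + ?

Conserve mass number: 4 + 4 = 7 + A, so A = 1.
Conserve atomic number: 2 + 2 = 4 + Z, so Z = 0.
A = 1 and Z = 0 is ¹₀n — a neutron.

neutron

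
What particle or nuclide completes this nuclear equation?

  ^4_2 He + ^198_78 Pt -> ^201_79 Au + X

Conserve mass number: 4 + 198 = 201 + A, so A = 1.
Conserve atomic number: 2 + 78 = 79 + Z, so Z = 1.
A = 1 and Z = 1 is ^1_1 H — a proton.

proton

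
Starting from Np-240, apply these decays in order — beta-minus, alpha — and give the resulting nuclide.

U-236

Start: (A, Z) = (240, 93).
After β⁻: (240, 94).
After α: (236, 92).
Z = 92 is uranium.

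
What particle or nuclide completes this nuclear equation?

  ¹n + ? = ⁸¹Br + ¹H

Kr-81

Conserve mass number: 1 + A = 81 + 1, so A = 81.
Conserve atomic number: 0 + Z = 35 + 1, so Z = 36.
Z = 36 is krypton, so the species is ⁸¹Kr.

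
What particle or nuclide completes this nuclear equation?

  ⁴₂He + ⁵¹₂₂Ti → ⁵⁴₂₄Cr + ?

neutron

Conserve mass number: 4 + 51 = 54 + A, so A = 1.
Conserve atomic number: 2 + 22 = 24 + Z, so Z = 0.
A = 1 and Z = 0 is ¹₀n — a neutron.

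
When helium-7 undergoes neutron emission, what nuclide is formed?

He-6

Neutron emission: mass number changes by -1, atomic number by +0.
A: 7 − 1 = 6; Z: 2 = 2.
Z = 2 is helium, so the daughter is helium-6.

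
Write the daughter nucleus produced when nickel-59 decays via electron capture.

Electron capture: mass number changes by +0, atomic number by -1.
A: 59 = 59; Z: 28 − 1 = 27.
Z = 27 is cobalt, so the daughter is cobalt-59.

Co-59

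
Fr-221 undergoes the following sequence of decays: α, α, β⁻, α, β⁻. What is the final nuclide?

Bi-209

Start: (A, Z) = (221, 87).
After α: (217, 85).
After α: (213, 83).
After β⁻: (213, 84).
After α: (209, 82).
After β⁻: (209, 83).
Z = 83 is bismuth.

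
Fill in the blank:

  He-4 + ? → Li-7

Conserve mass number: 4 + A = 7, so A = 3.
Conserve atomic number: 2 + Z = 3, so Z = 1.
A = 3 and Z = 1 is H-3 — a triton.

triton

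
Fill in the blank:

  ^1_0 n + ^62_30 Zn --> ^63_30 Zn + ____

gamma ray

Conserve mass number: 1 + 62 = 63 + A, so A = 0.
Conserve atomic number: 0 + 30 = 30 + Z, so Z = 0.
A = 0 and Z = 0 is ^0_0 γ — a gamma ray.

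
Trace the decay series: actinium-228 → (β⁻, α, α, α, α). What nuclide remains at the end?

Start: (A, Z) = (228, 89).
After β⁻: (228, 90).
After α: (224, 88).
After α: (220, 86).
After α: (216, 84).
After α: (212, 82).
Z = 82 is lead.

Pb-212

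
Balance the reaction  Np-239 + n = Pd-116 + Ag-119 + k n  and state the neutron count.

Conserve mass number: 240 = 116 + 119 + k, so k = 240 − 235 = 5.
Check atomic number: 93 = 46 + 47 + 0 = 93. ✓

5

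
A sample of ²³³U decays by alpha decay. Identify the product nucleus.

Th-229

Alpha decay: mass number changes by -4, atomic number by -2.
A: 233 − 4 = 229; Z: 92 − 2 = 90.
Z = 90 is thorium, so the daughter is ²²⁹Th.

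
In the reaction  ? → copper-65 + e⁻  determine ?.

Conserve mass number: A = 65 + 0, so A = 65.
Conserve atomic number: Z = 29 − 1, so Z = 28.
Z = 28 is nickel, so the species is nickel-65.

Ni-65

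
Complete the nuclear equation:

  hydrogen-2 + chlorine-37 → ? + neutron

Conserve mass number: 2 + 37 = A + 1, so A = 38.
Conserve atomic number: 1 + 17 = Z + 0, so Z = 18.
Z = 18 is argon, so the species is argon-38.

Ar-38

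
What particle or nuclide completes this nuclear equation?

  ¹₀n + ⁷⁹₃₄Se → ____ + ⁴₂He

Ge-76

Conserve mass number: 1 + 79 = A + 4, so A = 76.
Conserve atomic number: 0 + 34 = Z + 2, so Z = 32.
Z = 32 is germanium, so the species is ⁷⁶₃₂Ge.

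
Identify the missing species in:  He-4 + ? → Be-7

He-3

Conserve mass number: 4 + A = 7, so A = 3.
Conserve atomic number: 2 + Z = 4, so Z = 2.
Z = 2 is helium, so the species is He-3.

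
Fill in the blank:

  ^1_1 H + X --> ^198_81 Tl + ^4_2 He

Pb-201

Conserve mass number: 1 + A = 198 + 4, so A = 201.
Conserve atomic number: 1 + Z = 81 + 2, so Z = 82.
Z = 82 is lead, so the species is ^201_82 Pb.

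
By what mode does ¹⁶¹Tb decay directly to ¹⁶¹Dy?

ΔA = 161 − 161 = 0; ΔZ = 66 − 65 = +1.
A is unchanged and Z rises by 1 — a neutron has become a proton (β⁻ decay).

beta-minus decay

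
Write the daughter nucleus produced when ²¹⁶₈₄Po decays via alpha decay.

Pb-212

Alpha decay: mass number changes by -4, atomic number by -2.
A: 216 − 4 = 212; Z: 84 − 2 = 82.
Z = 82 is lead, so the daughter is ²¹²₈₂Pb.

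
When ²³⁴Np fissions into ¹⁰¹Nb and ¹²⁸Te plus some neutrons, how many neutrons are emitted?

5

Conserve mass number: 234 = 101 + 128 + k, so k = 234 − 229 = 5.
Check atomic number: 93 = 41 + 52 + 0 = 93. ✓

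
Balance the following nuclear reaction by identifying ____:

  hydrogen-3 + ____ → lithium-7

alpha particle

Conserve mass number: 3 + A = 7, so A = 4.
Conserve atomic number: 1 + Z = 3, so Z = 2.
A = 4 and Z = 2 is helium-4 — an alpha particle.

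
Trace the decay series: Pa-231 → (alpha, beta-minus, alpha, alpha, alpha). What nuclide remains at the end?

Po-215

Start: (A, Z) = (231, 91).
After α: (227, 89).
After β⁻: (227, 90).
After α: (223, 88).
After α: (219, 86).
After α: (215, 84).
Z = 84 is polonium.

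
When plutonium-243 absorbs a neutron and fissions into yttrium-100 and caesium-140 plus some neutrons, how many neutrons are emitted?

Conserve mass number: 244 = 100 + 140 + k, so k = 244 − 240 = 4.
Check atomic number: 94 = 39 + 55 + 0 = 94. ✓

4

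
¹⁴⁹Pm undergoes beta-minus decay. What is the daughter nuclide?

Sm-149

Beta-minus decay: mass number changes by +0, atomic number by +1.
A: 149 = 149; Z: 61 + 1 = 62.
Z = 62 is samarium, so the daughter is ¹⁴⁹Sm.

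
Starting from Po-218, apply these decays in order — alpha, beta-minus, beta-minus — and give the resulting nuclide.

Po-214

Start: (A, Z) = (218, 84).
After α: (214, 82).
After β⁻: (214, 83).
After β⁻: (214, 84).
Z = 84 is polonium.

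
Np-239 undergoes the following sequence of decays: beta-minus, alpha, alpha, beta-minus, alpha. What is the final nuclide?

Ac-227

Start: (A, Z) = (239, 93).
After β⁻: (239, 94).
After α: (235, 92).
After α: (231, 90).
After β⁻: (231, 91).
After α: (227, 89).
Z = 89 is actinium.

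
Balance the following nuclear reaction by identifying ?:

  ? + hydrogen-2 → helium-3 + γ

Conserve mass number: A + 2 = 3 + 0, so A = 1.
Conserve atomic number: Z + 1 = 2 + 0, so Z = 1.
A = 1 and Z = 1 is hydrogen-1 — a proton.

proton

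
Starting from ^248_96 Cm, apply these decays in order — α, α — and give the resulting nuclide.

U-240

Start: (A, Z) = (248, 96).
After α: (244, 94).
After α: (240, 92).
Z = 92 is uranium.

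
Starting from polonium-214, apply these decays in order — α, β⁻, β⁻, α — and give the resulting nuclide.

Start: (A, Z) = (214, 84).
After α: (210, 82).
After β⁻: (210, 83).
After β⁻: (210, 84).
After α: (206, 82).
Z = 82 is lead.

Pb-206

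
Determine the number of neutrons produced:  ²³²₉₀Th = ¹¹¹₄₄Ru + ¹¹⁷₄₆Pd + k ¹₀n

Conserve mass number: 232 = 111 + 117 + k, so k = 232 − 228 = 4.
Check atomic number: 90 = 44 + 46 + 0 = 90. ✓

4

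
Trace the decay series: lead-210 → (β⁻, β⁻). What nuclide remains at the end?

Po-210

Start: (A, Z) = (210, 82).
After β⁻: (210, 83).
After β⁻: (210, 84).
Z = 84 is polonium.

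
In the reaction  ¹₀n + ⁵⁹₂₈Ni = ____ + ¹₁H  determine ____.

Co-59

Conserve mass number: 1 + 59 = A + 1, so A = 59.
Conserve atomic number: 0 + 28 = Z + 1, so Z = 27.
Z = 27 is cobalt, so the species is ⁵⁹₂₇Co.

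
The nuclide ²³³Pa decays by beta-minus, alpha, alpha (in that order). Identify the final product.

Ra-225

Start: (A, Z) = (233, 91).
After β⁻: (233, 92).
After α: (229, 90).
After α: (225, 88).
Z = 88 is radium.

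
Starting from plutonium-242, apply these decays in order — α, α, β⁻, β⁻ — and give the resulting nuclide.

U-234

Start: (A, Z) = (242, 94).
After α: (238, 92).
After α: (234, 90).
After β⁻: (234, 91).
After β⁻: (234, 92).
Z = 92 is uranium.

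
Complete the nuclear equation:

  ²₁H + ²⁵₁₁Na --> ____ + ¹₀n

Mg-26

Conserve mass number: 2 + 25 = A + 1, so A = 26.
Conserve atomic number: 1 + 11 = Z + 0, so Z = 12.
Z = 12 is magnesium, so the species is ²⁶₁₂Mg.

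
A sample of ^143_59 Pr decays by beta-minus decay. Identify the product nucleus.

Beta-minus decay: mass number changes by +0, atomic number by +1.
A: 143 = 143; Z: 59 + 1 = 60.
Z = 60 is neodymium, so the daughter is ^143_60 Nd.

Nd-143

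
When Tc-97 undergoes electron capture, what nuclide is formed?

Electron capture: mass number changes by +0, atomic number by -1.
A: 97 = 97; Z: 43 − 1 = 42.
Z = 42 is molybdenum, so the daughter is Mo-97.

Mo-97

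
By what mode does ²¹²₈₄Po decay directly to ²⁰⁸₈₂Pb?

alpha decay

ΔA = 208 − 212 = -4; ΔZ = 82 − 84 = -2.
A drops by 4 and Z drops by 2 — the signature of alpha emission.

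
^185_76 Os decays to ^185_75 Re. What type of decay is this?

beta-plus decay or electron capture

ΔA = 185 − 185 = 0; ΔZ = 75 − 76 = -1.
A is unchanged and Z drops by 1 — a proton has become a neutron (β⁺ emission or electron capture).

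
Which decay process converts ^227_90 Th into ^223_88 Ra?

ΔA = 223 − 227 = -4; ΔZ = 88 − 90 = -2.
A drops by 4 and Z drops by 2 — the signature of alpha emission.

alpha decay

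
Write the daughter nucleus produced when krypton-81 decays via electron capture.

Br-81

Electron capture: mass number changes by +0, atomic number by -1.
A: 81 = 81; Z: 36 − 1 = 35.
Z = 35 is bromine, so the daughter is bromine-81.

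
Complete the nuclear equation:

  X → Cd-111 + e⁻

Conserve mass number: A = 111 + 0, so A = 111.
Conserve atomic number: Z = 48 − 1, so Z = 47.
Z = 47 is silver, so the species is Ag-111.

Ag-111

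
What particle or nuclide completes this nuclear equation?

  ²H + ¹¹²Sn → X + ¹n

Sb-113

Conserve mass number: 2 + 112 = A + 1, so A = 113.
Conserve atomic number: 1 + 50 = Z + 0, so Z = 51.
Z = 51 is antimony, so the species is ¹¹³Sb.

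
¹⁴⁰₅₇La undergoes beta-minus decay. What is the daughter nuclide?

Ce-140

Beta-minus decay: mass number changes by +0, atomic number by +1.
A: 140 = 140; Z: 57 + 1 = 58.
Z = 58 is cerium, so the daughter is ¹⁴⁰₅₈Ce.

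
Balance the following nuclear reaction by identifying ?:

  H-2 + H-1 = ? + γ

He-3

Conserve mass number: 2 + 1 = A + 0, so A = 3.
Conserve atomic number: 1 + 1 = Z + 0, so Z = 2.
Z = 2 is helium, so the species is He-3.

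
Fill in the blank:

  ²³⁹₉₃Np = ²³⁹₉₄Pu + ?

Conserve mass number: 239 = 239 + A, so A = 0.
Conserve atomic number: 93 = 94 + Z, so Z = -1.
A = 0 and Z = -1 is ⁰₋₁e — a beta-minus particle.

beta-minus particle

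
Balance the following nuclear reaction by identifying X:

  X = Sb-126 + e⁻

Conserve mass number: A = 126 + 0, so A = 126.
Conserve atomic number: Z = 51 − 1, so Z = 50.
Z = 50 is tin, so the species is Sn-126.

Sn-126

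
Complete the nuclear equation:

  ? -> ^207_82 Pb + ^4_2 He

Conserve mass number: A = 207 + 4, so A = 211.
Conserve atomic number: Z = 82 + 2, so Z = 84.
Z = 84 is polonium, so the species is ^211_84 Po.

Po-211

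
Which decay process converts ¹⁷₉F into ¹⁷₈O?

beta-plus decay or electron capture

ΔA = 17 − 17 = 0; ΔZ = 8 − 9 = -1.
A is unchanged and Z drops by 1 — a proton has become a neutron (β⁺ emission or electron capture).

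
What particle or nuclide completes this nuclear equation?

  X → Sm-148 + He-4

Conserve mass number: A = 148 + 4, so A = 152.
Conserve atomic number: Z = 62 + 2, so Z = 64.
Z = 64 is gadolinium, so the species is Gd-152.

Gd-152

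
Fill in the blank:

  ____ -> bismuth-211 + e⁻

Pb-211

Conserve mass number: A = 211 + 0, so A = 211.
Conserve atomic number: Z = 83 − 1, so Z = 82.
Z = 82 is lead, so the species is lead-211.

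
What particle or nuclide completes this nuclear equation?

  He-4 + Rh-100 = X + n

Ag-103

Conserve mass number: 4 + 100 = A + 1, so A = 103.
Conserve atomic number: 2 + 45 = Z + 0, so Z = 47.
Z = 47 is silver, so the species is Ag-103.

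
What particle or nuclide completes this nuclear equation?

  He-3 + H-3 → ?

Conserve mass number: 3 + 3 = A, so A = 6.
Conserve atomic number: 2 + 1 = Z, so Z = 3.
Z = 3 is lithium, so the species is Li-6.

Li-6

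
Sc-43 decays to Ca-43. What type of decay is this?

beta-plus decay or electron capture

ΔA = 43 − 43 = 0; ΔZ = 20 − 21 = -1.
A is unchanged and Z drops by 1 — a proton has become a neutron (β⁺ emission or electron capture).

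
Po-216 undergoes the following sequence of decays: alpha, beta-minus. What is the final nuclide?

Bi-212

Start: (A, Z) = (216, 84).
After α: (212, 82).
After β⁻: (212, 83).
Z = 83 is bismuth.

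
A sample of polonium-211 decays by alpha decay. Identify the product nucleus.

Alpha decay: mass number changes by -4, atomic number by -2.
A: 211 − 4 = 207; Z: 84 − 2 = 82.
Z = 82 is lead, so the daughter is lead-207.

Pb-207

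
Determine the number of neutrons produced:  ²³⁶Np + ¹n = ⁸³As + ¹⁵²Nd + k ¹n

Conserve mass number: 237 = 83 + 152 + k, so k = 237 − 235 = 2.
Check atomic number: 93 = 33 + 60 + 0 = 93. ✓

2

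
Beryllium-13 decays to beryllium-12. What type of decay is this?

neutron emission

ΔA = 12 − 13 = -1; ΔZ = 4 − 4 = +0.
A drops by 1 with Z unchanged — a neutron was emitted.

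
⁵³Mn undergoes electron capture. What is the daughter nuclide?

Electron capture: mass number changes by +0, atomic number by -1.
A: 53 = 53; Z: 25 − 1 = 24.
Z = 24 is chromium, so the daughter is ⁵³Cr.

Cr-53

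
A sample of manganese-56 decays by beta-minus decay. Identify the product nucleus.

Fe-56

Beta-minus decay: mass number changes by +0, atomic number by +1.
A: 56 = 56; Z: 25 + 1 = 26.
Z = 26 is iron, so the daughter is iron-56.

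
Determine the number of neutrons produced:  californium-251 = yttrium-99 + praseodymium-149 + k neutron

3

Conserve mass number: 251 = 99 + 149 + k, so k = 251 − 248 = 3.
Check atomic number: 98 = 39 + 59 + 0 = 98. ✓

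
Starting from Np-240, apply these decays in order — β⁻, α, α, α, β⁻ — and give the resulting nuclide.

Ac-228

Start: (A, Z) = (240, 93).
After β⁻: (240, 94).
After α: (236, 92).
After α: (232, 90).
After α: (228, 88).
After β⁻: (228, 89).
Z = 89 is actinium.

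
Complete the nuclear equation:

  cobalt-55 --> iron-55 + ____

Conserve mass number: 55 = 55 + A, so A = 0.
Conserve atomic number: 27 = 26 + Z, so Z = 1.
A = 0 and Z = 1 is e⁺ — a positron.

positron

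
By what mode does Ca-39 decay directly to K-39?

beta-plus decay or electron capture

ΔA = 39 − 39 = 0; ΔZ = 19 − 20 = -1.
A is unchanged and Z drops by 1 — a proton has become a neutron (β⁺ emission or electron capture).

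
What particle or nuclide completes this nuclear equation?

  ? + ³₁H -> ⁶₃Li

Conserve mass number: A + 3 = 6, so A = 3.
Conserve atomic number: Z + 1 = 3, so Z = 2.
Z = 2 is helium, so the species is ³₂He.

He-3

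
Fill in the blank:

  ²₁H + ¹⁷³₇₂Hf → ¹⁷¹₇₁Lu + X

Conserve mass number: 2 + 173 = 171 + A, so A = 4.
Conserve atomic number: 1 + 72 = 71 + Z, so Z = 2.
A = 4 and Z = 2 is ⁴₂He — an alpha particle.

alpha particle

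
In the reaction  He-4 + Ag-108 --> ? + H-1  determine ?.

Cd-111

Conserve mass number: 4 + 108 = A + 1, so A = 111.
Conserve atomic number: 2 + 47 = Z + 1, so Z = 48.
Z = 48 is cadmium, so the species is Cd-111.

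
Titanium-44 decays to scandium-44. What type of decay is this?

ΔA = 44 − 44 = 0; ΔZ = 21 − 22 = -1.
A is unchanged and Z drops by 1 — a proton has become a neutron (β⁺ emission or electron capture).

beta-plus decay or electron capture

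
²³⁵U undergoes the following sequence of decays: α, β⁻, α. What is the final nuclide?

Start: (A, Z) = (235, 92).
After α: (231, 90).
After β⁻: (231, 91).
After α: (227, 89).
Z = 89 is actinium.

Ac-227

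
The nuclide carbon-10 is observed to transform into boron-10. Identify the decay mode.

ΔA = 10 − 10 = 0; ΔZ = 5 − 6 = -1.
A is unchanged and Z drops by 1 — a proton has become a neutron (β⁺ emission or electron capture).

beta-plus decay or electron capture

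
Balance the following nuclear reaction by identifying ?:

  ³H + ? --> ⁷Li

Conserve mass number: 3 + A = 7, so A = 4.
Conserve atomic number: 1 + Z = 3, so Z = 2.
A = 4 and Z = 2 is ⁴He — an alpha particle.

alpha particle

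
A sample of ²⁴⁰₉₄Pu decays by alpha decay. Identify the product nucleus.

U-236

Alpha decay: mass number changes by -4, atomic number by -2.
A: 240 − 4 = 236; Z: 94 − 2 = 92.
Z = 92 is uranium, so the daughter is ²³⁶₉₂U.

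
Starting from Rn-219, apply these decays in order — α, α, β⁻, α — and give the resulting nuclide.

Tl-207

Start: (A, Z) = (219, 86).
After α: (215, 84).
After α: (211, 82).
After β⁻: (211, 83).
After α: (207, 81).
Z = 81 is thallium.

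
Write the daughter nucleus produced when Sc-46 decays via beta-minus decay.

Beta-minus decay: mass number changes by +0, atomic number by +1.
A: 46 = 46; Z: 21 + 1 = 22.
Z = 22 is titanium, so the daughter is Ti-46.

Ti-46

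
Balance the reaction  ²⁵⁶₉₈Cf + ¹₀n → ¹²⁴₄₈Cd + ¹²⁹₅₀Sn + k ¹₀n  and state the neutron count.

Conserve mass number: 257 = 124 + 129 + k, so k = 257 − 253 = 4.
Check atomic number: 98 = 48 + 50 + 0 = 98. ✓

4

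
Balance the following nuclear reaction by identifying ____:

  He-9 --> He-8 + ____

neutron

Conserve mass number: 9 = 8 + A, so A = 1.
Conserve atomic number: 2 = 2 + Z, so Z = 0.
A = 1 and Z = 0 is n — a neutron.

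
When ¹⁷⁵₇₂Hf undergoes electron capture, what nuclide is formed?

Lu-175

Electron capture: mass number changes by +0, atomic number by -1.
A: 175 = 175; Z: 72 − 1 = 71.
Z = 71 is lutetium, so the daughter is ¹⁷⁵₇₁Lu.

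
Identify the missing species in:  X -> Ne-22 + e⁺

Na-22

Conserve mass number: A = 22 + 0, so A = 22.
Conserve atomic number: Z = 10 + 1, so Z = 11.
Z = 11 is sodium, so the species is Na-22.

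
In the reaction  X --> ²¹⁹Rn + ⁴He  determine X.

Conserve mass number: A = 219 + 4, so A = 223.
Conserve atomic number: Z = 86 + 2, so Z = 88.
Z = 88 is radium, so the species is ²²³Ra.

Ra-223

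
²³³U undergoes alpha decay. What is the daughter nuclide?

Alpha decay: mass number changes by -4, atomic number by -2.
A: 233 − 4 = 229; Z: 92 − 2 = 90.
Z = 90 is thorium, so the daughter is ²²⁹Th.

Th-229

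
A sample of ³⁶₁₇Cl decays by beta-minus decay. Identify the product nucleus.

Beta-minus decay: mass number changes by +0, atomic number by +1.
A: 36 = 36; Z: 17 + 1 = 18.
Z = 18 is argon, so the daughter is ³⁶₁₈Ar.

Ar-36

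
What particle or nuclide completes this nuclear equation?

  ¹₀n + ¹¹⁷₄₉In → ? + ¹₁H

Cd-117

Conserve mass number: 1 + 117 = A + 1, so A = 117.
Conserve atomic number: 0 + 49 = Z + 1, so Z = 48.
Z = 48 is cadmium, so the species is ¹¹⁷₄₈Cd.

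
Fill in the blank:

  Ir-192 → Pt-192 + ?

beta-minus particle

Conserve mass number: 192 = 192 + A, so A = 0.
Conserve atomic number: 77 = 78 + Z, so Z = -1.
A = 0 and Z = -1 is e⁻ — a beta-minus particle.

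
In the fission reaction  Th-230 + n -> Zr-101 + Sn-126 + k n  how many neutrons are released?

Conserve mass number: 231 = 101 + 126 + k, so k = 231 − 227 = 4.
Check atomic number: 90 = 40 + 50 + 0 = 90. ✓

4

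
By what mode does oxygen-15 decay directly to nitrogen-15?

beta-plus decay or electron capture

ΔA = 15 − 15 = 0; ΔZ = 7 − 8 = -1.
A is unchanged and Z drops by 1 — a proton has become a neutron (β⁺ emission or electron capture).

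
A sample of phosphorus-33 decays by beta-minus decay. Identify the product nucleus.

S-33

Beta-minus decay: mass number changes by +0, atomic number by +1.
A: 33 = 33; Z: 15 + 1 = 16.
Z = 16 is sulfur, so the daughter is sulfur-33.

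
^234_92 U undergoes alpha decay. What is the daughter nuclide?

Alpha decay: mass number changes by -4, atomic number by -2.
A: 234 − 4 = 230; Z: 92 − 2 = 90.
Z = 90 is thorium, so the daughter is ^230_90 Th.

Th-230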